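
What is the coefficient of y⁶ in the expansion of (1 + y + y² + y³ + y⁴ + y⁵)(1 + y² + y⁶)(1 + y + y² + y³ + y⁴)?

10

(1 + y + y² + y³ + y⁴ + y⁵) has coefficients 1,1,1,1,1,1 for degrees 0…5.
(1 + y² + y⁶) has coefficients 1,0,1,0,0,0,1 for degrees 0…6.
Finally multiplying by (1 + y + y² + y³ + y⁴), the product of all factors after the first has coefficients 1,1,2,2,2,1,2 for degrees 0…6.
[y⁶] = 1·2 + 1·1 + 1·2 + 1·2 + 1·2 + 1·1 = 10.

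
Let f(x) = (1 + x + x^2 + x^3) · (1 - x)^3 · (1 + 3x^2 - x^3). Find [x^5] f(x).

(1 + x + x^2 + x^3) has coefficients 1,1,1,1 for degrees 0…3.
(1 - x)^3 has coefficients 1,-3,3,-1,0,0 for degrees 0…5.
Finally multiplying by (1 + 3x^2 - x^3), the product of all factors after the first has coefficients 1,-3,6,-11,12,-6 for degrees 0…5.
[x^5] = 1·(-6) + 1·12 + 1·(-11) + 1·6 = 1.

1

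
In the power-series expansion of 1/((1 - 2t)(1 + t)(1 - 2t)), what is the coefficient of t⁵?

135

The denominator gives the recurrence a_n = 3a_(n−1) − 4a_(n−3) for n ≥ 3; the numerator fixes a_0 = 1, a_1 = 3, a_2 = 9.
Iterating: 1, 3, 9, 23, 57, 135, so a_5 = 135.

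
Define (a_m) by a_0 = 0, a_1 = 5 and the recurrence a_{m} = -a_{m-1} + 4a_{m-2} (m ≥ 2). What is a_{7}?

The ordinary generating function has denominator 1 + x - 4x^2.
Iterating the recurrence: a_0,…,a_{7} = 0, 5, -5, 25, -45, 145, -325, 905.

905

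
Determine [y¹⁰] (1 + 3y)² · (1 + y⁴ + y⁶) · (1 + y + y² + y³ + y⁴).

25

(1 + 3y)² has coefficients 1,6,9 for degrees 0…2.
(1 + y⁴ + y⁶) has coefficients 1,0,0,0,1,0,1,0,0,0,0 for degrees 0…10.
Finally multiplying by (1 + y + y² + y³ + y⁴), the product of all factors after the first has coefficients 1,1,1,1,2,1,2,2,2,1,1 for degrees 0…10.
[y¹⁰] = 1·1 + 6·1 + 9·2 = 25.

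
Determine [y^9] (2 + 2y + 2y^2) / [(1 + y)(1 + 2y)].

The denominator gives the recurrence a_n = −3a_(n−1) − 2a_(n−2) for n ≥ 3; the numerator fixes a_0 = 2, a_1 = -4, a_2 = 10.
Iterating: 2, -4, 10, -22, 46, -94, 190, -382, 766, -1534, so a_9 = -1534.

-1534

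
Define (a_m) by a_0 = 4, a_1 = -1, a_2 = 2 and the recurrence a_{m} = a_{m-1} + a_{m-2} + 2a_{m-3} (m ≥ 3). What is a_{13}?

5849

The ordinary generating function has denominator 1 - y - y^2 - 2y^3.
Iterating the recurrence: a_0,…,a_{13} = 4, -1, 2, 9, 9, 22, 49, 89, 182, 369, 729, 1462, 2929, 5849.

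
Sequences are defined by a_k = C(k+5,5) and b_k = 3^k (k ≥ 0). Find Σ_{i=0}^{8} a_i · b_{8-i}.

Write out a_i and b_{8-i} for i = 0,…,8 and sum the products.
Σ = 1·6561 + 6·2187 + 21·729 + 56·243 + 126·81 + 252·27 + 462·9 + 792·3 + 1287·1 = 73431.

73431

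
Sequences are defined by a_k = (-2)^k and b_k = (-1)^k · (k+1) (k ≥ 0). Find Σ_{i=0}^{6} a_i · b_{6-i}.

This is [x^6] in the product of the two ordinary generating functions.
Σ = 1·7 − 2·(-6) + 4·5 − 8·(-4) + 16·3 − 32·(-2) + 64·1 = 247.

247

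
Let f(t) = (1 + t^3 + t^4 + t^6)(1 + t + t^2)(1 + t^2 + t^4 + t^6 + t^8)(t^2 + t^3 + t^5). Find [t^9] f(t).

15

(1 + t^3 + t^4 + t^6) has coefficients 1,0,0,1,1,0,1 for degrees 0…6.
(1 + t + t^2) has coefficients 1,1,1,0,0,0,0,0,0,0 for degrees 0…9.
Multiplying by (1 + t^2 + t^4 + t^6 + t^8) gives running coefficients 1,1,2,1,2,1,2,1,2,1 for degrees 0…9.
Finally multiplying by (t^2 + t^3 + t^5), the product of all factors after the first has coefficients 0,0,1,2,3,4,4,5,4,5 for degrees 0…9.
[t^9] = 1·5 + 1·4 + 1·4 + 1·2 = 15.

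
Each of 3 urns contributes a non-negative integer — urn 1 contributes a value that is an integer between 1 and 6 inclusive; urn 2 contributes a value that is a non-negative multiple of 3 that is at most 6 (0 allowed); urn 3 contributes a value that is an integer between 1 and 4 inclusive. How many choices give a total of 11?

7

The generating function for the choices is (z + z² + z³ + z⁴ + z⁵ + z⁶)·(1 + z³ + z⁶)·(z + z² + z³ + z⁴); the count is [z¹¹].
(z + z² + z³ + z⁴ + z⁵ + z⁶) has coefficients 0,1,1,1,1,1,1 for degrees 0…6.
(1 + z³ + z⁶) has coefficients 1,0,0,1,0,0,1,0,0,0,0,0 for degrees 0…11.
Finally multiplying by (z + z² + z³ + z⁴), the product of all factors after the first has coefficients 0,1,1,1,2,1,1,2,1,1,1,0 for degrees 0…11.
[z¹¹] = 1·1 + 1·1 + 1·1 + 1·2 + 1·1 + 1·1 = 7.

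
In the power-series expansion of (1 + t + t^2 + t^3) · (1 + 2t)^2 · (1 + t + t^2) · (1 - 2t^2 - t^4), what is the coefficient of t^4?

(1 + t + t^2 + t^3) has coefficients 1,1,1,1 for degrees 0…3.
(1 + 2t)^2 has coefficients 1,4,4,0,0 for degrees 0…4.
Multiplying by (1 + t + t^2) gives running coefficients 1,5,9,8,4 for degrees 0…4.
Finally multiplying by (1 - 2t^2 - t^4), the product of all factors after the first has coefficients 1,5,7,-2,-15 for degrees 0…4.
[t^4] = 1·(-15) + 1·(-2) + 1·7 + 1·5 = -5.

-5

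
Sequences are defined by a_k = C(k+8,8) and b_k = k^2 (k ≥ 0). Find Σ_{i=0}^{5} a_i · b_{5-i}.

Write out a_i and b_{5-i} for i = 0,…,5 and sum the products.
Σ = 1·25 + 9·16 + 45·9 + 165·4 + 495·1 + 1287·0 = 1729.

1729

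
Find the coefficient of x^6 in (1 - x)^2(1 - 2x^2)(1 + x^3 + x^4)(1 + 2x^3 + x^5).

(1 - x)^2 has coefficients 1,-2,1 for degrees 0…2.
(1 - 2x^2) has coefficients 1,0,-2,0,0,0,0 for degrees 0…6.
Multiplying by (1 + x^3 + x^4) gives running coefficients 1,0,-2,1,1,-2,-2 for degrees 0…6.
Finally multiplying by (1 + 2x^3 + x^5), the product of all factors after the first has coefficients 1,0,-2,3,1,-5,0 for degrees 0…6.
[x^6] = 1·0 − 2·(-5) + 1·1 = 11.

11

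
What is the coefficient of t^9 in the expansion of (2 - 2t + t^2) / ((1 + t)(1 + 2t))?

-3323

The denominator gives the recurrence a_n = −3a_(n−1) − 2a_(n−2) for n ≥ 3; the numerator fixes a_0 = 2, a_1 = -8, a_2 = 21.
Iterating: 2, -8, 21, -47, 99, -203, 411, -827, 1659, -3323, so a_9 = -3323.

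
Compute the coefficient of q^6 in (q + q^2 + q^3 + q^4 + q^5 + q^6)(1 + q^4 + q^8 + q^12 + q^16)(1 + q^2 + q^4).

(q + q^2 + q^3 + q^4 + q^5 + q^6) has coefficients 0,1,1,1,1,1,1 for degrees 0…6.
(1 + q^4 + q^8 + q^12 + q^16) has coefficients 1,0,0,0,1,0,0 for degrees 0…6.
Finally multiplying by (1 + q^2 + q^4), the product of all factors after the first has coefficients 1,0,1,0,2,0,1 for degrees 0…6.
[q^6] = 1·0 + 1·2 + 1·0 + 1·1 + 1·0 + 1·1 = 4.

4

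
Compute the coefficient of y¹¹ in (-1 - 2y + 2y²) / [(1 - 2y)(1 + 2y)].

-2048

The denominator gives the recurrence a_n = 4a_(n−2) for n ≥ 3; the numerator fixes a_0 = -1, a_1 = -2, a_2 = -2.
Iterating: -1, -2, -2, -8, -8, -32, -32, -128, -128, -512, -512, -2048, so a_11 = -2048.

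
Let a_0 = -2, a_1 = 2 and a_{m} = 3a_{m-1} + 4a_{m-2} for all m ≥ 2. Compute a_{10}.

The ordinary generating function has denominator 1 - 3y - 4y^2.
Iterating the recurrence: a_0,…,a_{10} = -2, 2, -2, 2, -2, 2, -2, 2, -2, 2, -2.

-2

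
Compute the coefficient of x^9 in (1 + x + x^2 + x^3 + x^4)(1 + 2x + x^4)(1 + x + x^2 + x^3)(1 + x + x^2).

18

(1 + x + x^2 + x^3 + x^4) has coefficients 1,1,1,1,1 for degrees 0…4.
(1 + 2x + x^4) has coefficients 1,2,0,0,1,0,0,0,0,0 for degrees 0…9.
Multiplying by (1 + x + x^2 + x^3) gives running coefficients 1,3,3,3,3,1,1,1,0,0 for degrees 0…9.
Finally multiplying by (1 + x + x^2), the product of all factors after the first has coefficients 1,4,7,9,9,7,5,3,2,1 for degrees 0…9.
[x^9] = 1·1 + 1·2 + 1·3 + 1·5 + 1·7 = 18.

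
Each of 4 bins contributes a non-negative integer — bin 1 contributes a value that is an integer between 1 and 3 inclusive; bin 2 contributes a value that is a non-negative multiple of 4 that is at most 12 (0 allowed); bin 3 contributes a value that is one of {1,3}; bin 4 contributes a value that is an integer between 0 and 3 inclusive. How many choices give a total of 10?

6

The generating function for the choices is (x + x^2 + x^3)·(1 + x^4 + x^8 + x^12)·(x + x^3)·(1 + x + x^2 + x^3); the count is [x^10].
(x + x^2 + x^3) has coefficients 0,1,1,1 for degrees 0…3.
(1 + x^4 + x^8 + x^12) has coefficients 1,0,0,0,1,0,0,0,1,0,0 for degrees 0…10.
Multiplying by (x + x^3) gives running coefficients 0,1,0,1,0,1,0,1,0,1,0 for degrees 0…10.
Finally multiplying by (1 + x + x^2 + x^3), the product of all factors after the first has coefficients 0,1,1,2,2,2,2,2,2,2,2 for degrees 0…10.
[x^10] = 1·2 + 1·2 + 1·2 = 6.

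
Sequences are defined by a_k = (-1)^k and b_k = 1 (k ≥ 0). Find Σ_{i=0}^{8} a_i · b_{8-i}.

1

Write out a_i and b_{8-i} for i = 0,…,8 and sum the products.
Σ = 1·1 − 1·1 + 1·1 − 1·1 + 1·1 − 1·1 + 1·1 − 1·1 + 1·1 = 1.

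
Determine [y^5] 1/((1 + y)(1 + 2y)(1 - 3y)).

84

Partial fractions give a closed form: a_n = (-1/4)·(-1)^n + (4/5)·(-2)^n + (9/20)·3^n.
At n = 5: a_5 = 84.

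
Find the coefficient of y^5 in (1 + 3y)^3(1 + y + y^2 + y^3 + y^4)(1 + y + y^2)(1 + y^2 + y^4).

(1 + 3y)^3 has coefficients 1,9,27,27 for degrees 0…3.
(1 + y + y^2 + y^3 + y^4) has coefficients 1,1,1,1,1,0 for degrees 0…5.
Multiplying by (1 + y + y^2) gives running coefficients 1,2,3,3,3,2 for degrees 0…5.
Finally multiplying by (1 + y^2 + y^4), the product of all factors after the first has coefficients 1,2,4,5,7,7 for degrees 0…5.
[y^5] = 1·7 + 9·7 + 27·5 + 27·4 = 313.

313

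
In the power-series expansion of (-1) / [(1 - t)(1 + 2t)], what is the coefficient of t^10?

The denominator gives the recurrence a_n = −a_(n−1) + 2a_(n−2) for n ≥ 2; the numerator fixes a_0 = -1, a_1 = 1.
Iterating: -1, 1, -3, 5, -11, 21, -43, 85, -171, 341, -683, so a_10 = -683.

-683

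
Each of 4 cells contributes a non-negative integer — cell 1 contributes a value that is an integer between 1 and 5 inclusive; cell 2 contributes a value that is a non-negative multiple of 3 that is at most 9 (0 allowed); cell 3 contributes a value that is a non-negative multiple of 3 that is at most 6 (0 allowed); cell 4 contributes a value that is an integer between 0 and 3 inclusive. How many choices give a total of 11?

The generating function for the choices is (x + x^2 + x^3 + x^4 + x^5)·(1 + x^3 + x^6 + x^9)·(1 + x^3 + x^6)·(1 + x + x^2 + x^3); the count is [x^11].
(x + x^2 + x^3 + x^4 + x^5) has coefficients 0,1,1,1,1,1 for degrees 0…5.
(1 + x^3 + x^6 + x^9) has coefficients 1,0,0,1,0,0,1,0,0,1,0,0 for degrees 0…11.
Multiplying by (1 + x^3 + x^6) gives running coefficients 1,0,0,2,0,0,3,0,0,3,0,0 for degrees 0…11.
Finally multiplying by (1 + x + x^2 + x^3), the product of all factors after the first has coefficients 1,1,1,3,2,2,5,3,3,6,3,3 for degrees 0…11.
[x^11] = 1·3 + 1·6 + 1·3 + 1·3 + 1·5 = 20.

20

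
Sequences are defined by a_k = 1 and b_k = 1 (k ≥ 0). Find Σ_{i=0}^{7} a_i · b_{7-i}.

This is [x^7] in the product of the two ordinary generating functions.
Σ = 1·1 + 1·1 + 1·1 + 1·1 + 1·1 + 1·1 + 1·1 + 1·1 = 8.

8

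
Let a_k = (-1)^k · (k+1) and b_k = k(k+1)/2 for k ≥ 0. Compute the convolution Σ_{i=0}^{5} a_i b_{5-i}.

6

The convolution is the t^5 coefficient of A(t)B(t).
Σ = 1·15 − 2·10 + 3·6 − 4·3 + 5·1 − 6·0 = 6.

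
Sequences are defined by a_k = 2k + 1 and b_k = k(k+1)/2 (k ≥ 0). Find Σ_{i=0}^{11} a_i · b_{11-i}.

1716

The convolution is the x^11 coefficient of A(x)B(x).
Σ = 1·66 + 3·55 + 5·45 + 7·36 + 9·28 + 11·21 + 13·15 + 15·10 + 17·6 + 19·3 + 21·1 + 23·0 = 1716.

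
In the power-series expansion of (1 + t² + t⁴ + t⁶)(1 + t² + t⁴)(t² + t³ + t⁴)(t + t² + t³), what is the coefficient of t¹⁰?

(1 + t² + t⁴ + t⁶) has coefficients 1,0,1,0,1,0,1 for degrees 0…6.
(1 + t² + t⁴) has coefficients 1,0,1,0,1,0,0,0,0,0,0 for degrees 0…10.
Multiplying by (t² + t³ + t⁴) gives running coefficients 0,0,1,1,2,1,2,1,1,0,0 for degrees 0…10.
Finally multiplying by (t + t² + t³), the product of all factors after the first has coefficients 0,0,0,1,2,4,4,5,4,4,2 for degrees 0…10.
[t¹⁰] = 1·2 + 1·4 + 1·4 + 1·2 = 12.

12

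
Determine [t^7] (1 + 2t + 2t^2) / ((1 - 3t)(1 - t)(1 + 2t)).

Partial fractions give a closed form: a_n = (17/10)·3^n + (-5/6)·1^n + (2/15)·(-2)^n.
At n = 7: a_7 = 3700.

3700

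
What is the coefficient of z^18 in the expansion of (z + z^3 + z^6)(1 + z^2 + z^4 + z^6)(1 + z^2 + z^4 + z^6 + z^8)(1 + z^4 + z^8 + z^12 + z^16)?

(z + z^3 + z^6) has coefficients 0,1,0,1,0,0,1 for degrees 0…6.
(1 + z^2 + z^4 + z^6) has coefficients 1,0,1,0,1,0,1,0,0,0,0,0,0,0,0,0,0,0,0 for degrees 0…18.
Multiplying by (1 + z^2 + z^4 + z^6 + z^8) gives running coefficients 1,0,2,0,3,0,4,0,4,0,3,0,2,0,1,0,0,0,0 for degrees 0…18.
Finally multiplying by (1 + z^4 + z^8 + z^12 + z^16), the product of all factors after the first has coefficients 1,0,2,0,4,0,6,0,8,0,9,0,10,0,10,0,10,0,10 for degrees 0…18.
[z^18] = 1·0 + 1·0 + 1·10 = 10.

10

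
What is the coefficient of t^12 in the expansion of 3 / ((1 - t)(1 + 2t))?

Partial fractions give a closed form: a_n = (1)·1^n + (2)·(-2)^n.
At n = 12: a_12 = 8193.

8193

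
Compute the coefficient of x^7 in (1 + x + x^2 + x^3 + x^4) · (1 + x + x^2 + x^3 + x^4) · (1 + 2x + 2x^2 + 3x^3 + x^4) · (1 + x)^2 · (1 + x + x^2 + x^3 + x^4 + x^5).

496

(1 + x + x^2 + x^3 + x^4) has coefficients 1,1,1,1,1 for degrees 0…4.
(1 + x + x^2 + x^3 + x^4) has coefficients 1,1,1,1,1,0,0,0 for degrees 0…7.
Multiplying by (1 + 2x + 2x^2 + 3x^3 + x^4) gives running coefficients 1,3,5,8,9,8,6,4 for degrees 0…7.
Multiplying by (1 + x)^2 gives running coefficients 1,5,12,21,30,34,31,24 for degrees 0…7.
Finally multiplying by (1 + x + x^2 + x^3 + x^4 + x^5), the product of all factors after the first has coefficients 1,6,18,39,69,103,133,152 for degrees 0…7.
[x^7] = 1·152 + 1·133 + 1·103 + 1·69 + 1·39 = 496.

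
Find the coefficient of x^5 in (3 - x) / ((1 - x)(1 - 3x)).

971

The denominator gives the recurrence a_n = 4a_(n−1) − 3a_(n−2) for n ≥ 2; the numerator fixes a_0 = 3, a_1 = 11.
Iterating: 3, 11, 35, 107, 323, 971, so a_5 = 971.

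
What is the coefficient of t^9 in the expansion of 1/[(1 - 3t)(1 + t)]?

Partial fractions give a closed form: a_n = (3/4)·3^n + (1/4)·(-1)^n.
At n = 9: a_9 = 14762.

14762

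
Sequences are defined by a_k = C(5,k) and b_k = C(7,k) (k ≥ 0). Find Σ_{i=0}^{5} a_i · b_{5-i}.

This is [x^5] in the product of the two ordinary generating functions.
Σ = 1·21 + 5·35 + 10·35 + 10·21 + 5·7 + 1·1 = 792.

792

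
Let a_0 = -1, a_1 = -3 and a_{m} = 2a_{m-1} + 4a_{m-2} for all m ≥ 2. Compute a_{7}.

-3520

The ordinary generating function has denominator 1 - 2x - 4x^2.
Iterating the recurrence: a_0,…,a_{7} = -1, -3, -10, -32, -104, -336, -1088, -3520.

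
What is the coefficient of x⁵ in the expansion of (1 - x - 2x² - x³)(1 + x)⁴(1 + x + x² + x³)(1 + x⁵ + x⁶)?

(1 - x - 2x² - x³) has coefficients 1,-1,-2,-1 for degrees 0…3.
(1 + x)⁴ has coefficients 1,4,6,4,1,0 for degrees 0…5.
Multiplying by (1 + x + x² + x³) gives running coefficients 1,5,11,15,15,11 for degrees 0…5.
Finally multiplying by (1 + x⁵ + x⁶), the product of all factors after the first has coefficients 1,5,11,15,15,12 for degrees 0…5.
[x⁵] = 1·12 − 1·15 − 2·15 − 1·11 = -44.

-44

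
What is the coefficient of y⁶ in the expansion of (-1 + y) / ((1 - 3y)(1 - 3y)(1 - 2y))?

The denominator gives the recurrence a_n = 8a_(n−1) − 21a_(n−2) + 18a_(n−3) for n ≥ 3; the numerator fixes a_0 = -1, a_1 = -7, a_2 = -35.
Iterating: -1, -7, -35, -151, -599, -2251, -8147, so a_6 = -8147.

-8147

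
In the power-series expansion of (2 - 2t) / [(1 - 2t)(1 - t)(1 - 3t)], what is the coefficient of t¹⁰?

Partial fractions give a closed form: a_n = (-4)·2^n + (6)·3^n.
At n = 10: a_10 = 350198.

350198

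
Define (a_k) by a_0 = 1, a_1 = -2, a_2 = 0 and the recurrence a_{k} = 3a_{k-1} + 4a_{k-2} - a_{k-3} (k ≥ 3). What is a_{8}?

The ordinary generating function has denominator 1 - 3y - 4y^2 + y^3.
Iterating the recurrence: a_0,…,a_{8} = 1, -2, 0, -9, -25, -111, -424, -1691, -6658.

-6658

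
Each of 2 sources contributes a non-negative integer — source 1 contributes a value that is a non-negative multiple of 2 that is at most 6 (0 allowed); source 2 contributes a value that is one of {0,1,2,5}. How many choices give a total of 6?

The generating function for the choices is (1 + x^2 + x^4 + x^6)·(1 + x + x^2 + x^5); the count is [x^6].
(1 + x^2 + x^4 + x^6) has coefficients 1,0,1,0,1,0,1 for degrees 0…6.
(1 + x + x^2 + x^5) has coefficients 1,1,1,0,0,1,0 for degrees 0…6.
[x^6] = 1·0 + 1·0 + 1·1 + 1·1 = 2.

2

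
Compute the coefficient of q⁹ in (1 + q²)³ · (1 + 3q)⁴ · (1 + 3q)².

(1 + q²)³ has coefficients 1,0,3,0,3,0,1 for degrees 0…6.
(1 + 3q)⁴ has coefficients 1,12,54,108,81,0,0,0,0,0 for degrees 0…9.
Finally multiplying by (1 + 3q)², the product of all factors after the first has coefficients 1,18,135,540,1215,1458,729,0,0,0 for degrees 0…9.
[q⁹] = 1·0 + 3·0 + 3·1458 + 1·540 = 4914.

4914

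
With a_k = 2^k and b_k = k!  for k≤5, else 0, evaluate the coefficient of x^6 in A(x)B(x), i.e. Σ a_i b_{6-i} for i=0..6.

512

Write out a_i and b_{6-i} for i = 0,…,6 and sum the products.
Σ = 1·0 + 2·120 + 4·24 + 8·6 + 16·2 + 32·1 + 64·1 = 512.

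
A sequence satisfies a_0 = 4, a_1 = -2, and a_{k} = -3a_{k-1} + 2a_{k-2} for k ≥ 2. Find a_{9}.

The ordinary generating function has denominator 1 + 3q - 2q^2.
Iterating the recurrence: a_0,…,a_{9} = 4, -2, 14, -46, 166, -590, 2102, -7486, 26662, -94958.

-94958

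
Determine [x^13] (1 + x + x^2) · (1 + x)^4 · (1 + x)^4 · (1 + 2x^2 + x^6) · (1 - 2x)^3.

(1 + x + x^2) has coefficients 1,1,1 for degrees 0…2.
(1 + x)^4 has coefficients 1,4,6,4,1,0,0,0,0,0,0,0,0,0 for degrees 0…13.
Multiplying by (1 + x)^4 gives running coefficients 1,8,28,56,70,56,28,8,1,0,0,0,0,0 for degrees 0…13.
Multiplying by (1 + 2x^2 + x^6) gives running coefficients 1,8,30,72,126,168,169,128,85,72,72,56,28,8 for degrees 0…13.
Finally multiplying by (1 - 2x)^3, the product of all factors after the first has coefficients 1,2,-6,-20,-10,36,97,122,1,-254,-364,-192,-20,-64 for degrees 0…13.
[x^13] = 1·(-64) + 1·(-20) + 1·(-192) = -276.

-276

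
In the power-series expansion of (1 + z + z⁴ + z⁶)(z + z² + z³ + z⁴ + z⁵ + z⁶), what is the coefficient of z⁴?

2

(1 + z + z⁴ + z⁶) has coefficients 1,1,0,0,1 for degrees 0…4.
(z + z² + z³ + z⁴ + z⁵ + z⁶) has coefficients 0,1,1,1,1 for degrees 0…4.
[z⁴] = 1·1 + 1·1 + 1·0 = 2.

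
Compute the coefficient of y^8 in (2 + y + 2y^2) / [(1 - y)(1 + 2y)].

The denominator gives the recurrence a_n = −a_(n−1) + 2a_(n−2) for n ≥ 3; the numerator fixes a_0 = 2, a_1 = -1, a_2 = 7.
Iterating: 2, -1, 7, -9, 23, -41, 87, -169, 343, so a_8 = 343.

343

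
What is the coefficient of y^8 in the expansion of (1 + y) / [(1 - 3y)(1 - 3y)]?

The denominator gives the recurrence a_n = 6a_(n−1) − 9a_(n−2) for n ≥ 2; the numerator fixes a_0 = 1, a_1 = 7.
Iterating: 1, 7, 33, 135, 513, 1863, 6561, 22599, 76545, so a_8 = 76545.

76545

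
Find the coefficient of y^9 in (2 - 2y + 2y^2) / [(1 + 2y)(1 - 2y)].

-512

The denominator gives the recurrence a_n = 4a_(n−2) for n ≥ 3; the numerator fixes a_0 = 2, a_1 = -2, a_2 = 10.
Iterating: 2, -2, 10, -8, 40, -32, 160, -128, 640, -512, so a_9 = -512.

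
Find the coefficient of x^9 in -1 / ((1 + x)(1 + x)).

10

The denominator gives the recurrence a_n = −2a_(n−1) − a_(n−2) for n ≥ 2; the numerator fixes a_0 = -1, a_1 = 2.
Iterating: -1, 2, -3, 4, -5, 6, -7, 8, -9, 10, so a_9 = 10.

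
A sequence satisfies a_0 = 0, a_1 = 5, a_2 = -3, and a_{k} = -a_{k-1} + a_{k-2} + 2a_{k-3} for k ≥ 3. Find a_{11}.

19

The ordinary generating function has denominator 1 + y - y^2 - 2y^3.
Iterating the recurrence: a_0,…,a_{11} = 0, 5, -3, 8, -1, 3, 12, -11, 29, -16, 23, 19.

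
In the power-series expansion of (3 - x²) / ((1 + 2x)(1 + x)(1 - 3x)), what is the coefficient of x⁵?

Partial fractions give a closed form: a_n = (11/5)·(-2)^n + (-1/2)·(-1)^n + (13/10)·3^n.
At n = 5: a_5 = 246.

246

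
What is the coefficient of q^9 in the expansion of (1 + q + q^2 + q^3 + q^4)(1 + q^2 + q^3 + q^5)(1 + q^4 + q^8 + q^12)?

(1 + q + q^2 + q^3 + q^4) has coefficients 1,1,1,1,1 for degrees 0…4.
(1 + q^2 + q^3 + q^5) has coefficients 1,0,1,1,0,1,0,0,0,0 for degrees 0…9.
Finally multiplying by (1 + q^4 + q^8 + q^12), the product of all factors after the first has coefficients 1,0,1,1,1,1,1,1,1,1 for degrees 0…9.
[q^9] = 1·1 + 1·1 + 1·1 + 1·1 + 1·1 = 5.

5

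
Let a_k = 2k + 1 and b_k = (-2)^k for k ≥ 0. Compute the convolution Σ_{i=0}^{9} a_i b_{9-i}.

-107

This is [x^9] in the product of the two ordinary generating functions.
Σ = 1·(-512) + 3·256 + 5·(-128) + 7·64 + 9·(-32) + 11·16 + 13·(-8) + 15·4 + 17·(-2) + 19·1 = -107.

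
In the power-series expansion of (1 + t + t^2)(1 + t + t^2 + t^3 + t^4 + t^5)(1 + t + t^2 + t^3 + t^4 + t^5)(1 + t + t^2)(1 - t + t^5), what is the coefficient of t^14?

(1 + t + t^2) has coefficients 1,1,1 for degrees 0…2.
(1 + t + t^2 + t^3 + t^4 + t^5) has coefficients 1,1,1,1,1,1,0,0,0,0,0,0,0,0,0 for degrees 0…14.
Multiplying by (1 + t + t^2 + t^3 + t^4 + t^5) gives running coefficients 1,2,3,4,5,6,5,4,3,2,1,0,0,0,0 for degrees 0…14.
Multiplying by (1 + t + t^2) gives running coefficients 1,3,6,9,12,15,16,15,12,9,6,3,1,0,0 for degrees 0…14.
Finally multiplying by (1 - t + t^5), the product of all factors after the first has coefficients 1,2,3,3,3,4,4,5,6,9,12,13,13,11,9 for degrees 0…14.
[t^14] = 1·9 + 1·11 + 1·13 = 33.

33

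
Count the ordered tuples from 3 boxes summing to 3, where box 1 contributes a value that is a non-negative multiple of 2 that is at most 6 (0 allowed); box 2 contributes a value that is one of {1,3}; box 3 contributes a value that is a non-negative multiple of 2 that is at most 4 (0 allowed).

The generating function for the choices is (1 + z^2 + z^4 + z^6)·(z + z^3)·(1 + z^2 + z^4); the count is [z^3].
(1 + z^2 + z^4 + z^6) has coefficients 1,0,1,0 for degrees 0…3.
(z + z^3) has coefficients 0,1,0,1 for degrees 0…3.
Finally multiplying by (1 + z^2 + z^4), the product of all factors after the first has coefficients 0,1,0,2 for degrees 0…3.
[z^3] = 1·2 + 1·1 = 3.

3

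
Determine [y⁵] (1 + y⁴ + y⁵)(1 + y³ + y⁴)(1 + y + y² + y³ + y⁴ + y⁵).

5

(1 + y⁴ + y⁵) has coefficients 1,0,0,0,1,1 for degrees 0…5.
(1 + y³ + y⁴) has coefficients 1,0,0,1,1,0 for degrees 0…5.
Finally multiplying by (1 + y + y² + y³ + y⁴ + y⁵), the product of all factors after the first has coefficients 1,1,1,2,3,3 for degrees 0…5.
[y⁵] = 1·3 + 1·1 + 1·1 = 5.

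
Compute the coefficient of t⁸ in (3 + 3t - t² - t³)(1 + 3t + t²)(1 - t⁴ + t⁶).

(3 + 3t - t² - t³) has coefficients 3,3,-1,-1 for degrees 0…3.
(1 + 3t + t²) has coefficients 1,3,1,0,0,0,0,0,0 for degrees 0…8.
Finally multiplying by (1 - t⁴ + t⁶), the product of all factors after the first has coefficients 1,3,1,0,-1,-3,0,3,1 for degrees 0…8.
[t⁸] = 3·1 + 3·3 − 1·0 − 1·(-3) = 15.

15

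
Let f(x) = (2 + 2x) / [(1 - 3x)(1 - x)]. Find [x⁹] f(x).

Partial fractions give a closed form: a_n = (4)·3^n + (-2)·1^n.
At n = 9: a_9 = 78730.

78730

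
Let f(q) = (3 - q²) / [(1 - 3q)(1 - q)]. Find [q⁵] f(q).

The denominator gives the recurrence a_n = 4a_(n−1) − 3a_(n−2) for n ≥ 3; the numerator fixes a_0 = 3, a_1 = 12, a_2 = 38.
Iterating: 3, 12, 38, 116, 350, 1052, so a_5 = 1052.

1052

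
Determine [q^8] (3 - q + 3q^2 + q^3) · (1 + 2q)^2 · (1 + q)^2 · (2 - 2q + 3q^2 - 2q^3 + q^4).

19

(3 - q + 3q^2 + q^3) has coefficients 3,-1,3,1 for degrees 0…3.
(1 + 2q)^2 has coefficients 1,4,4,0,0,0,0,0,0 for degrees 0…8.
Multiplying by (1 + q)^2 gives running coefficients 1,6,13,12,4,0,0,0,0 for degrees 0…8.
Finally multiplying by (2 - 2q + 3q^2 - 2q^3 + q^4), the product of all factors after the first has coefficients 2,10,17,14,12,8,1,4,4 for degrees 0…8.
[q^8] = 3·4 − 1·4 + 3·1 + 1·8 = 19.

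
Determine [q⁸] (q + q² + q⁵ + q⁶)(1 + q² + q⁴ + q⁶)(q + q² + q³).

(q + q² + q⁵ + q⁶) has coefficients 0,1,1,0,0,1,1 for degrees 0…6.
(1 + q² + q⁴ + q⁶) has coefficients 1,0,1,0,1,0,1,0,0 for degrees 0…8.
Finally multiplying by (q + q² + q³), the product of all factors after the first has coefficients 0,1,1,2,1,2,1,2,1 for degrees 0…8.
[q⁸] = 1·2 + 1·1 + 1·2 + 1·1 = 6.

6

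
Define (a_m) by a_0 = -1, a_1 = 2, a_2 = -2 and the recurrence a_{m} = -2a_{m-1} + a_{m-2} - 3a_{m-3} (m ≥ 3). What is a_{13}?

227347

The ordinary generating function has denominator 1 + 2q - q^2 + 3q^3.
Iterating the recurrence: a_0,…,a_{13} = -1, 2, -2, 9, -26, 67, -187, 519, -1426, 3932, -10847, 29904, -82451, 227347.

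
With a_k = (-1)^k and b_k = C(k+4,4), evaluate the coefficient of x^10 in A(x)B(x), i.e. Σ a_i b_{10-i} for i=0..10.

This is [x^10] in the product of the two ordinary generating functions.
Σ = 1·1001 − 1·715 + 1·495 − 1·330 + 1·210 − 1·126 + 1·70 − 1·35 + 1·15 − 1·5 + 1·1 = 581.

581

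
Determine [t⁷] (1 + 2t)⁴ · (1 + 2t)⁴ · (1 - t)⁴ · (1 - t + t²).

480

(1 + 2t)⁴ has coefficients 1,8,24,32,16 for degrees 0…4.
(1 + 2t)⁴ has coefficients 1,8,24,32,16,0,0,0 for degrees 0…7.
Multiplying by (1 - t)⁴ gives running coefficients 1,4,-2,-20,1,40,-8,-32 for degrees 0…7.
Finally multiplying by (1 - t + t²), the product of all factors after the first has coefficients 1,3,-5,-14,19,19,-47,16 for degrees 0…7.
[t⁷] = 1·16 + 8·(-47) + 24·19 + 32·19 + 16·(-14) = 480.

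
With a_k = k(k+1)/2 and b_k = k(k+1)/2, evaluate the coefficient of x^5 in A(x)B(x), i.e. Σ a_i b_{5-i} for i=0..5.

The convolution is the t^5 coefficient of A(t)B(t).
Σ = 0·15 + 1·10 + 3·6 + 6·3 + 10·1 + 15·0 = 56.

56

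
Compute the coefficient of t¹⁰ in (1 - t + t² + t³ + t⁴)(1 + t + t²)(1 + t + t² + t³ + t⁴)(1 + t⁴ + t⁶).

(1 - t + t² + t³ + t⁴) has coefficients 1,-1,1,1,1 for degrees 0…4.
(1 + t + t²) has coefficients 1,1,1,0,0,0,0,0,0,0,0 for degrees 0…10.
Multiplying by (1 + t + t² + t³ + t⁴) gives running coefficients 1,2,3,3,3,2,1,0,0,0,0 for degrees 0…10.
Finally multiplying by (1 + t⁴ + t⁶), the product of all factors after the first has coefficients 1,2,3,3,4,4,5,5,6,5,4 for degrees 0…10.
[t¹⁰] = 1·4 − 1·5 + 1·6 + 1·5 + 1·5 = 15.

15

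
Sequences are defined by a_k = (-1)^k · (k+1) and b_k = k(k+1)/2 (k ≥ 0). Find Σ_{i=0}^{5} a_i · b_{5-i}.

The convolution is the t^5 coefficient of A(t)B(t).
Σ = 1·15 − 2·10 + 3·6 − 4·3 + 5·1 − 6·0 = 6.

6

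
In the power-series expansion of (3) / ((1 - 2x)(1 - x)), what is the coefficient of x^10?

6141

The denominator gives the recurrence a_n = 3a_(n−1) − 2a_(n−2) for n ≥ 3; the numerator fixes a_0 = 3, a_1 = 9, a_2 = 21.
Iterating: 3, 9, 21, 45, 93, 189, 381, 765, 1533, 3069, 6141, so a_10 = 6141.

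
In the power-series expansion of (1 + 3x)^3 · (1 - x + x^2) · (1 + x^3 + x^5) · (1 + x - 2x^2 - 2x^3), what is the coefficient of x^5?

-3

(1 + 3x)^3 has coefficients 1,9,27,27 for degrees 0…3.
(1 - x + x^2) has coefficients 1,-1,1,0,0,0 for degrees 0…5.
Multiplying by (1 + x^3 + x^5) gives running coefficients 1,-1,1,1,-1,2 for degrees 0…5.
Finally multiplying by (1 + x - 2x^2 - 2x^3), the product of all factors after the first has coefficients 1,0,-2,2,0,-3 for degrees 0…5.
[x^5] = 1·(-3) + 9·0 + 27·2 + 27·(-2) = -3.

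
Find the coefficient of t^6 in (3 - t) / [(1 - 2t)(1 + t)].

The denominator gives the recurrence a_n = a_(n−1) + 2a_(n−2) for n ≥ 2; the numerator fixes a_0 = 3, a_1 = 2.
Iterating: 3, 2, 8, 12, 28, 52, 108, so a_6 = 108.

108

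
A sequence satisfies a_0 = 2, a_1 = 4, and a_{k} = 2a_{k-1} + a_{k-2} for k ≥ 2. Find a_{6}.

The ordinary generating function has denominator 1 - 2z - z^2.
Iterating the recurrence: a_0,…,a_{6} = 2, 4, 10, 24, 58, 140, 338.

338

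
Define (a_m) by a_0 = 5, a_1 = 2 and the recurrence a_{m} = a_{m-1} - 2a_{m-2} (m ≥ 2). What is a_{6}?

The ordinary generating function has denominator 1 - t + 2t^2.
Iterating the recurrence: a_0,…,a_{6} = 5, 2, -8, -12, 4, 28, 20.

20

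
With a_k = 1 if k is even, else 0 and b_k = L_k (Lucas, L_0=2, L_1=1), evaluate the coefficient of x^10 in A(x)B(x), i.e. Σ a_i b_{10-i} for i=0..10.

200

Write out a_i and b_{10-i} for i = 0,…,10 and sum the products.
Σ = 1·123 + 0·76 + 1·47 + 0·29 + 1·18 + 0·11 + 1·7 + 0·4 + 1·3 + 0·1 + 1·2 = 200.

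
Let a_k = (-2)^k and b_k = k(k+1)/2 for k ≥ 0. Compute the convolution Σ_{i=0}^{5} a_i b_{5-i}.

This is [x^5] in the product of the two ordinary generating functions.
Σ = 1·15 − 2·10 + 4·6 − 8·3 + 16·1 − 32·0 = 11.

11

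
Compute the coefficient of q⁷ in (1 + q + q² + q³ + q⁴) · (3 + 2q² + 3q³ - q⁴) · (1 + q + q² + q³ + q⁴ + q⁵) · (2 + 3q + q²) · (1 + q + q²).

(1 + q + q² + q³ + q⁴) has coefficients 1,1,1,1,1 for degrees 0…4.
(3 + 2q² + 3q³ - q⁴) has coefficients 3,0,2,3,-1,0,0,0 for degrees 0…7.
Multiplying by (1 + q + q² + q³ + q⁴ + q⁵) gives running coefficients 3,3,5,8,7,7,4,4 for degrees 0…7.
Multiplying by (2 + 3q + q²) gives running coefficients 6,15,22,34,43,43,36,27 for degrees 0…7.
Finally multiplying by (1 + q + q²), the product of all factors after the first has coefficients 6,21,43,71,99,120,122,106 for degrees 0…7.
[q⁷] = 1·106 + 1·122 + 1·120 + 1·99 + 1·71 = 518.

518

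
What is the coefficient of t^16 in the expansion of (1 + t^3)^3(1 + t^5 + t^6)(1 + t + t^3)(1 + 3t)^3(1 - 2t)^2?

519

(1 + t^3)^3 has coefficients 1,0,0,3,0,0,3,0,0,1 for degrees 0…9.
(1 + t^5 + t^6) has coefficients 1,0,0,0,0,1,1,0,0,0,0,0,0,0,0,0,0 for degrees 0…16.
Multiplying by (1 + t + t^3) gives running coefficients 1,1,0,1,0,1,2,1,1,1,0,0,0,0,0,0,0 for degrees 0…16.
Multiplying by (1 + 3t)^3 gives running coefficients 1,10,36,55,36,28,38,46,91,91,63,54,27,0,0,0,0 for degrees 0…16.
Finally multiplying by (1 - 2t)^2, the product of all factors after the first has coefficients 1,6,0,-49,-40,104,70,6,59,-89,63,166,63,108,108,0,0 for degrees 0…16.
[t^16] = 1·0 + 3·108 + 3·63 + 1·6 = 519.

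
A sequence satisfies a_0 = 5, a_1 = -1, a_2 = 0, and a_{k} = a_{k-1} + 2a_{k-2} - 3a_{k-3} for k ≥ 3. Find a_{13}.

59

The ordinary generating function has denominator 1 - z - 2z^2 + 3z^3.
Iterating the recurrence: a_0,…,a_{13} = 5, -1, 0, -17, -14, -48, -25, -79, 15, -68, 199, 18, 620, 59.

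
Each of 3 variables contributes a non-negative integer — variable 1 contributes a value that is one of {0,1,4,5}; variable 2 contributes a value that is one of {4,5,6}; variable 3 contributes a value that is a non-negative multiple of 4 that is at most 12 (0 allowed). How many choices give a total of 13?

4

The generating function for the choices is (1 + q + q^4 + q^5)·(q^4 + q^5 + q^6)·(1 + q^4 + q^8 + q^12); the count is [q^13].
(1 + q + q^4 + q^5) has coefficients 1,1,0,0,1,1 for degrees 0…5.
(q^4 + q^5 + q^6) has coefficients 0,0,0,0,1,1,1,0,0,0,0,0,0,0 for degrees 0…13.
Finally multiplying by (1 + q^4 + q^8 + q^12), the product of all factors after the first has coefficients 0,0,0,0,1,1,1,0,1,1,1,0,1,1 for degrees 0…13.
[q^13] = 1·1 + 1·1 + 1·1 + 1·1 = 4.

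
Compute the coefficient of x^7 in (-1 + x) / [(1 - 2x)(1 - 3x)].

Partial fractions give a closed form: a_n = (1)·2^n + (-2)·3^n.
At n = 7: a_7 = -4246.

-4246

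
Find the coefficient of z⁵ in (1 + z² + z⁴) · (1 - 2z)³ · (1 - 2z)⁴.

(1 + z² + z⁴) has coefficients 1,0,1,0,1 for degrees 0…4.
(1 - 2z)³ has coefficients 1,-6,12,-8,0,0 for degrees 0…5.
Finally multiplying by (1 - 2z)⁴, the product of all factors after the first has coefficients 1,-14,84,-280,560,-672 for degrees 0…5.
[z⁵] = 1·(-672) + 1·(-280) + 1·(-14) = -966.

-966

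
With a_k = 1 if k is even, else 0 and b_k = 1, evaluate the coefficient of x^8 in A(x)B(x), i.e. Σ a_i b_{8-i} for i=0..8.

This is [x^8] in the product of the two ordinary generating functions.
Σ = 1·1 + 0·1 + 1·1 + 0·1 + 1·1 + 0·1 + 1·1 + 0·1 + 1·1 = 5.

5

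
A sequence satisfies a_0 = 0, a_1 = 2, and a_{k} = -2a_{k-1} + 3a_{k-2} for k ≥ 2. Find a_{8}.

The ordinary generating function has denominator 1 + 2y - 3y^2.
Iterating the recurrence: a_0,…,a_{8} = 0, 2, -4, 14, -40, 122, -364, 1094, -3280.

-3280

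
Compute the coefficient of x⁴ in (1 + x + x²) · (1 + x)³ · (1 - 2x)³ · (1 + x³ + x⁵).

(1 + x + x²) has coefficients 1,1,1 for degrees 0…2.
(1 + x)³ has coefficients 1,3,3,1,0 for degrees 0…4.
Multiplying by (1 - 2x)³ gives running coefficients 1,-3,-3,11,6 for degrees 0…4.
Finally multiplying by (1 + x³ + x⁵), the product of all factors after the first has coefficients 1,-3,-3,12,3 for degrees 0…4.
[x⁴] = 1·3 + 1·12 + 1·(-3) = 12.

12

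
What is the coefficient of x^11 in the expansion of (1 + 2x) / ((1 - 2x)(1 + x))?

Partial fractions give a closed form: a_n = (4/3)·2^n + (-1/3)·(-1)^n.
At n = 11: a_11 = 2731.

2731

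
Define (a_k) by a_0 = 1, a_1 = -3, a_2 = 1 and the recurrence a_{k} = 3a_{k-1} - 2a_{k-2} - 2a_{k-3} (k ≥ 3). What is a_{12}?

The ordinary generating function has denominator 1 - 3z + 2z^2 + 2z^3.
Iterating the recurrence: a_0,…,a_{12} = 1, -3, 1, 7, 25, 59, 113, 171, 169, -61, -863, -2805, -6567.

-6567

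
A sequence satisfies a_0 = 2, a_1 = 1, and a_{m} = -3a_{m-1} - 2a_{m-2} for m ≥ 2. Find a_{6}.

-187

The ordinary generating function has denominator 1 + 3t + 2t^2.
Iterating the recurrence: a_0,…,a_{6} = 2, 1, -7, 19, -43, 91, -187.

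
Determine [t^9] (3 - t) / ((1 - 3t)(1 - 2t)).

The denominator gives the recurrence a_n = 5a_(n−1) − 6a_(n−2) for n ≥ 2; the numerator fixes a_0 = 3, a_1 = 14.
Iterating: 3, 14, 52, 176, 568, 1784, 5512, 16856, 51208, 154904, so a_9 = 154904.

154904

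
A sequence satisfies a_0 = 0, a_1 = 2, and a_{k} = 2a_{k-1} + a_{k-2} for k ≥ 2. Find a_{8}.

816

The ordinary generating function has denominator 1 - 2y - y^2.
Iterating the recurrence: a_0,…,a_{8} = 0, 2, 4, 10, 24, 58, 140, 338, 816.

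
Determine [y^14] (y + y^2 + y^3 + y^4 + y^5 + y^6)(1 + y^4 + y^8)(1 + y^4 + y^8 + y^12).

6

(y + y^2 + y^3 + y^4 + y^5 + y^6) has coefficients 0,1,1,1,1,1,1 for degrees 0…6.
(1 + y^4 + y^8) has coefficients 1,0,0,0,1,0,0,0,1,0,0,0,0,0,0 for degrees 0…14.
Finally multiplying by (1 + y^4 + y^8 + y^12), the product of all factors after the first has coefficients 1,0,0,0,2,0,0,0,3,0,0,0,3,0,0 for degrees 0…14.
[y^14] = 1·0 + 1·3 + 1·0 + 1·0 + 1·0 + 1·3 = 6.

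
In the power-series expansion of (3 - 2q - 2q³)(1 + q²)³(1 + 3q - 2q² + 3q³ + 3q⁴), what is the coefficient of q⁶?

-48

(3 - 2q - 2q³) has coefficients 3,-2,0,-2 for degrees 0…3.
(1 + q²)³ has coefficients 1,0,3,0,3,0,1 for degrees 0…6.
Finally multiplying by (1 + 3q - 2q² + 3q³ + 3q⁴), the product of all factors after the first has coefficients 1,3,1,12,0,18,4 for degrees 0…6.
[q⁶] = 3·4 − 2·18 − 2·12 = -48.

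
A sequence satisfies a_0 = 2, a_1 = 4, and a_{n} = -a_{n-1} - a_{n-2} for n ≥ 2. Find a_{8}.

The ordinary generating function has denominator 1 + z + z^2.
Iterating the recurrence: a_0,…,a_{8} = 2, 4, -6, 2, 4, -6, 2, 4, -6.

-6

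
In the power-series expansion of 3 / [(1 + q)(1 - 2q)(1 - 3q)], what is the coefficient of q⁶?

4665

Partial fractions give a closed form: a_n = (1/4)·(-1)^n + (-4)·2^n + (27/4)·3^n.
At n = 6: a_6 = 4665.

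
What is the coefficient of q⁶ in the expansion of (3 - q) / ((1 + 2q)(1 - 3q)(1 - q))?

1809

The denominator gives the recurrence a_n = 2a_(n−1) + 5a_(n−2) − 6a_(n−3) for n ≥ 3; the numerator fixes a_0 = 3, a_1 = 5, a_2 = 25.
Iterating: 3, 5, 25, 57, 209, 553, 1809, so a_6 = 1809.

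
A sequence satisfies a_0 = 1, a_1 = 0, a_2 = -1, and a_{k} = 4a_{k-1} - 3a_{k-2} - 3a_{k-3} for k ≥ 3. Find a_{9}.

-2845

The ordinary generating function has denominator 1 - 4t + 3t^2 + 3t^3.
Iterating the recurrence: a_0,…,a_{9} = 1, 0, -1, -7, -25, -76, -208, -529, -1264, -2845.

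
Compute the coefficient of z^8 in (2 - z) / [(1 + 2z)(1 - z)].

427

The denominator gives the recurrence a_n = −a_(n−1) + 2a_(n−2) for n ≥ 2; the numerator fixes a_0 = 2, a_1 = -3.
Iterating: 2, -3, 7, -13, 27, -53, 107, -213, 427, so a_8 = 427.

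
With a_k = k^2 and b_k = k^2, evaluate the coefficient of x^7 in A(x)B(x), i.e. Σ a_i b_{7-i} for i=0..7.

560

Write out a_i and b_{7-i} for i = 0,…,7 and sum the products.
Σ = 0·49 + 1·36 + 4·25 + 9·16 + 16·9 + 25·4 + 36·1 + 49·0 = 560.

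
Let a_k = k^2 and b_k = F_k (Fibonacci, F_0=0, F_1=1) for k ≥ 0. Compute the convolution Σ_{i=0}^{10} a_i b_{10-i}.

839

The convolution is the x^10 coefficient of A(x)B(x).
Σ = 0·55 + 1·34 + 4·21 + 9·13 + 16·8 + 25·5 + 36·3 + 49·2 + 64·1 + 81·1 + 100·0 = 839.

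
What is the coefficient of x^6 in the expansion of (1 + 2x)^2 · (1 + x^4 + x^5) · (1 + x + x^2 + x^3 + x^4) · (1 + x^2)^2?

(1 + 2x)^2 has coefficients 1,4,4 for degrees 0…2.
(1 + x^4 + x^5) has coefficients 1,0,0,0,1,1,0 for degrees 0…6.
Multiplying by (1 + x + x^2 + x^3 + x^4) gives running coefficients 1,1,1,1,2,2,2 for degrees 0…6.
Finally multiplying by (1 + x^2)^2, the product of all factors after the first has coefficients 1,1,3,3,5,5,7 for degrees 0…6.
[x^6] = 1·7 + 4·5 + 4·5 = 47.

47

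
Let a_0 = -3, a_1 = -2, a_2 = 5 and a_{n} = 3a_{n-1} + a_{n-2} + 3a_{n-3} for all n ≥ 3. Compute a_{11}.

The ordinary generating function has denominator 1 - 3z - z^2 - 3z^3.
Iterating the recurrence: a_0,…,a_{11} = -3, -2, 5, 4, 11, 52, 179, 622, 2201, 7762, 27353, 96424.

96424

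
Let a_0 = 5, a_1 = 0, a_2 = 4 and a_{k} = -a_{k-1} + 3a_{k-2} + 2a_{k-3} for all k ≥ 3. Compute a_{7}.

The ordinary generating function has denominator 1 + t - 3t^2 - 2t^3.
Iterating the recurrence: a_0,…,a_{7} = 5, 0, 4, 6, 6, 20, 10, 62.

62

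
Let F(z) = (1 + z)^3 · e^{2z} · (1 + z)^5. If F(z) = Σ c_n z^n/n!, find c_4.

5984

The EGF product rule gives c_4 = Σ_{k_1+k_2+k_3=4} C(4; k_1,k_2,k_3) · ∏ g_i(k_i), where (1+z)^3 gives the falling factorial (3)_k; e^{2z} gives (2)^k; (1+z)^5 gives the falling factorial (5)_k.
g_1(k) for k = 0…4: 1, 3, 6, 6, 0.
g_2(k) for k = 0…4: 1, 2, 4, 8, 16.
g_3(k) for k = 0…4: 1, 5, 20, 60, 120.
First combine the last two factors: h(k) = Σ_j C(k,j)·g_2(j)·g_3(k−j) for k = 0…4: 1, 7, 44, 248, 1256.
c_4 = Σ_k C(4,k)·g_1(k)·h(4−k) = 1·1·1256 + 4·3·248 + 6·6·44 + 4·6·7 = 1256 + 2976 + 1584 + 168 = 5984.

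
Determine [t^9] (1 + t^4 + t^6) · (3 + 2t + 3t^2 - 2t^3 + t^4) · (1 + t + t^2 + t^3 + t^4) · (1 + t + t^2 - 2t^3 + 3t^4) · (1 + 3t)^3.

2494

(1 + t^4 + t^6) has coefficients 1,0,0,0,1,0,1 for degrees 0…6.
(3 + 2t + 3t^2 - 2t^3 + t^4) has coefficients 3,2,3,-2,1,0,0,0,0,0 for degrees 0…9.
Multiplying by (1 + t + t^2 + t^3 + t^4) gives running coefficients 3,5,8,6,7,4,2,-1,1,0 for degrees 0…9.
Multiplying by (1 + t + t^2 - 2t^3 + 3t^4) gives running coefficients 3,8,16,13,20,16,25,9,15,8 for degrees 0…9.
Finally multiplying by (1 + 3t)^3, the product of all factors after the first has coefficients 3,35,169,454,785,979,1060,1206,1203,1061 for degrees 0…9.
[t^9] = 1·1061 + 1·979 + 1·454 = 2494.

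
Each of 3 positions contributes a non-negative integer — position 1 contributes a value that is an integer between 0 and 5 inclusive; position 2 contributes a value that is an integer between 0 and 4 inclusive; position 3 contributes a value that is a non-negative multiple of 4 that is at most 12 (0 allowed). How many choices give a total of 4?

6

The generating function for the choices is (1 + t + t² + t³ + t⁴ + t⁵)·(1 + t + t² + t³ + t⁴)·(1 + t⁴ + t⁸ + t¹²); the count is [t⁴].
(1 + t + t² + t³ + t⁴ + t⁵) has coefficients 1,1,1,1,1 for degrees 0…4.
(1 + t + t² + t³ + t⁴) has coefficients 1,1,1,1,1 for degrees 0…4.
Finally multiplying by (1 + t⁴ + t⁸ + t¹²), the product of all factors after the first has coefficients 1,1,1,1,2 for degrees 0…4.
[t⁴] = 1·2 + 1·1 + 1·1 + 1·1 + 1·1 = 6.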